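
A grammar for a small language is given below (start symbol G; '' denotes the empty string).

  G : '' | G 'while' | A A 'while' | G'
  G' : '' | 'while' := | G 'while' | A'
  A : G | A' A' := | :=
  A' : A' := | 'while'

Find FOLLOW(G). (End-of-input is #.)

G is the start symbol, so # ∈ FOLLOW(G).
In G : G 'while': add FIRST('while') = { 'while' }.
In G' : G 'while': add FIRST('while') = { 'while' }.
In A : G: G is at the end, add FOLLOW(A) = { 'while', := }.
Union: FOLLOW(G) = { #, 'while', := }.

{ #, 'while', := }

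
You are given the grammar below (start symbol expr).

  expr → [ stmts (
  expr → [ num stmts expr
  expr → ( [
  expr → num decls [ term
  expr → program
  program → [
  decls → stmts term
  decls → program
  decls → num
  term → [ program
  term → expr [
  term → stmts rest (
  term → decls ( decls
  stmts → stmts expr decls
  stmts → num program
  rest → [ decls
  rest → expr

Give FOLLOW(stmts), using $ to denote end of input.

{ (, [, num }

In expr → [ stmts (: add FIRST(() = { ( }.
In expr → [ num stmts expr: add FIRST(expr) = { (, [, num }.
In decls → stmts term: add FIRST(term) = { (, [, num }.
In term → stmts rest (: add FIRST(rest () = { (, [, num }.
In stmts → stmts expr decls: add FIRST(expr decls) = { (, [, num }.
Union: FOLLOW(stmts) = { (, [, num }.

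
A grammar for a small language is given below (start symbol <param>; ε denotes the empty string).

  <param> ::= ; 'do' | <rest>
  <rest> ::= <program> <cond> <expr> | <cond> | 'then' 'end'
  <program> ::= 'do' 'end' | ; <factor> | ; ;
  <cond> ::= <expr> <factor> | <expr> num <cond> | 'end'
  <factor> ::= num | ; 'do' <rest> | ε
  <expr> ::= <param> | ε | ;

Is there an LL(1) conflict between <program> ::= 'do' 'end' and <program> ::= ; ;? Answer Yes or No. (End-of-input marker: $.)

FIRST('do' 'end') = { 'do' } and FIRST(; ;) = { ; }.
The FIRST sets are disjoint and neither alternative is nullable — no conflict.

No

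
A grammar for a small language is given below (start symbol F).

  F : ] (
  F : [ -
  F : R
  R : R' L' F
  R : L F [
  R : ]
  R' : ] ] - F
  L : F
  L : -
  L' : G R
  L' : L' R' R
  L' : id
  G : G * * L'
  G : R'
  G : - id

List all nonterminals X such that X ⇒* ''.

No nonterminal has an empty production or an RHS whose symbols are all nullable.

{ } (none)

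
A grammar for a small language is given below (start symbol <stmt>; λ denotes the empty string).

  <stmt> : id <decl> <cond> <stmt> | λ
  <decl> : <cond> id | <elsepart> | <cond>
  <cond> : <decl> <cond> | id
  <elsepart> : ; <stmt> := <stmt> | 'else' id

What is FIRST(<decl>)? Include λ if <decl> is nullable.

{ 'else', ;, id }

From <decl> : <cond> id: add FIRST(<cond>) = { 'else', ;, id }.
From <decl> : <elsepart>: add FIRST(<elsepart>) = { 'else', ; }.
From <decl> : <cond>: add FIRST(<cond>) = { 'else', ;, id }.
Union: FIRST(<decl>) = { 'else', ;, id }.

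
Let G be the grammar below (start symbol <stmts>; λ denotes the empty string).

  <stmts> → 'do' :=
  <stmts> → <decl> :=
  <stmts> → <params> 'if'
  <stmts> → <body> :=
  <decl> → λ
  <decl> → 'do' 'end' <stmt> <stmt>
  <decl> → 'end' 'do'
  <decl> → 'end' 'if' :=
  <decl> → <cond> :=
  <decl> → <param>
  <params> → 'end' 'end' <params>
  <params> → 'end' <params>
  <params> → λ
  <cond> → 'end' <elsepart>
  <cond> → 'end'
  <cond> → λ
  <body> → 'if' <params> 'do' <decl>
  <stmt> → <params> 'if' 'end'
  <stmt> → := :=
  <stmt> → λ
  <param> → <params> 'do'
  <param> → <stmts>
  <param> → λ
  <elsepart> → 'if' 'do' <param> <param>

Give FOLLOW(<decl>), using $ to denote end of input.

{ := }

In <stmts> → <decl> :=: add FIRST(:=) = { := }.
In <body> → 'if' <params> 'do' <decl>: <decl> is at the end, add FOLLOW(<body>) = { := }.
Union: FOLLOW(<decl>) = { := }.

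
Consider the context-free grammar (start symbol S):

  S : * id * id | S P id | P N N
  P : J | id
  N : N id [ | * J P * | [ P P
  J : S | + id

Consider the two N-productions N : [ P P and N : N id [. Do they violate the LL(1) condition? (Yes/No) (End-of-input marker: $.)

Yes

FIRST([ P P) = { [ } and FIRST(N id [) = { *, [ }.
Both contain [, so the two alternatives are not disjoint — LL(1) conflict.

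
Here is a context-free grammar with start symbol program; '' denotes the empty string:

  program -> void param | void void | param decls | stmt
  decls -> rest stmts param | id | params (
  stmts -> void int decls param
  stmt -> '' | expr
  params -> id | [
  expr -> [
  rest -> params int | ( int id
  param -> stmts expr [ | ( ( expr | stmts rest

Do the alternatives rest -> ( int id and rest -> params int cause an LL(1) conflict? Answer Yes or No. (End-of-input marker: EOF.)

No

FIRST(( int id) = { ( } and FIRST(params int) = { [, id }.
The FIRST sets are disjoint and neither alternative is nullable — no conflict.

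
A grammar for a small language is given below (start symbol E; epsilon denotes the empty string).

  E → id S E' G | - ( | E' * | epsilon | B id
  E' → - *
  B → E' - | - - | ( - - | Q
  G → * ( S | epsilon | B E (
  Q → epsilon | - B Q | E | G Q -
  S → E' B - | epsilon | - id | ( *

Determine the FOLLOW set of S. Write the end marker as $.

{ $, (, *, -, id }

In E → id S E' G: add FIRST(E' G) = { - }.
In G → * ( S: S is at the end, add FOLLOW(G) = { $, (, *, -, id }.
Union: FOLLOW(S) = { $, (, *, -, id }.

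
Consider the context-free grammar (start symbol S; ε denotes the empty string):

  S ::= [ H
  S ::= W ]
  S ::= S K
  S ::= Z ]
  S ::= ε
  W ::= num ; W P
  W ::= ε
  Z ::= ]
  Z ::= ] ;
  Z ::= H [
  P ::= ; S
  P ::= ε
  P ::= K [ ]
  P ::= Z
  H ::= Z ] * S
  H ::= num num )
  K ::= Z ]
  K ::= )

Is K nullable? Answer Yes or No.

Nullable nonterminals: P, S, W.
No production of K has an RHS whose symbols are all nullable, so K is not nullable.

No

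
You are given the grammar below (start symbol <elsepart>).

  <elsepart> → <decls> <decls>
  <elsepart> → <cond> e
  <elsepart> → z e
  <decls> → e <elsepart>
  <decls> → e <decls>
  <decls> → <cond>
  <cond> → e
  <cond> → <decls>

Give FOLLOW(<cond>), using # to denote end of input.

{ #, e }

In <elsepart> → <cond> e: add FIRST(e) = { e }.
In <decls> → <cond>: <cond> is at the end, add FOLLOW(<decls>) = { #, e }.
Union: FOLLOW(<cond>) = { #, e }.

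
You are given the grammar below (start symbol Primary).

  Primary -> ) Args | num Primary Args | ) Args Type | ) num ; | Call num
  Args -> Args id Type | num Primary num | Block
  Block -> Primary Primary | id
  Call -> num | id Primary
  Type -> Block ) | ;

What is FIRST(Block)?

{ ), id, num }

From Block -> Primary Primary: add FIRST(Primary) = { ), id, num }.
Block -> id contributes {id}.
Union: FIRST(Block) = { ), id, num }.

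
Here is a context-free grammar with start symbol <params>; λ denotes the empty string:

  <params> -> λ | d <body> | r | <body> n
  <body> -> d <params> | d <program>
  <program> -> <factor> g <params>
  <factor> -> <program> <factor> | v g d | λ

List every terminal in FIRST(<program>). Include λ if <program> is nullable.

From <program> -> <factor> g <params>: <factor> nullable, take FIRST(<factor>) ∪ {g} = { g, v }.
Union: FIRST(<program>) = { g, v }.

{ g, v }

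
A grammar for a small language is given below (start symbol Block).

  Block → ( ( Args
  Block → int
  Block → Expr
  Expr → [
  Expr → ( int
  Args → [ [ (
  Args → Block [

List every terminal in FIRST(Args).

Args → [ [ ( contributes {[}.
From Args → Block [: add FIRST(Block) = { (, [, int }.
Union: FIRST(Args) = { (, [, int }.

{ (, [, int }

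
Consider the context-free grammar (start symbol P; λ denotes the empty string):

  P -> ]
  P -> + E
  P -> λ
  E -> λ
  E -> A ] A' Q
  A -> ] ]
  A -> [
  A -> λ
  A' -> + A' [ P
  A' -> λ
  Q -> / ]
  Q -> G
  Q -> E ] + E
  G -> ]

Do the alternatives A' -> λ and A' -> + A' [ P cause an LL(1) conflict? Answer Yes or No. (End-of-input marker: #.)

FIRST(λ) = { λ } and FIRST(+ A' [ P) = { + }.
The first is nullable but FOLLOW(A') = { /, [, ] } is disjoint from FIRST of the second.

No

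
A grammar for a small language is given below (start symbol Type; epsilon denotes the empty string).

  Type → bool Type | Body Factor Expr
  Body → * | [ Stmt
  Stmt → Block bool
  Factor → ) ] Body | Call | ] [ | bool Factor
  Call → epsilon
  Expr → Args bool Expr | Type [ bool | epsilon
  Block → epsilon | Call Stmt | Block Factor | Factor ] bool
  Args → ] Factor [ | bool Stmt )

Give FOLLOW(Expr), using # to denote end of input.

{ #, [ }

In Type → Body Factor Expr: Expr is at the end, add FOLLOW(Type) = { #, [ }.
In Expr → Args bool Expr: Expr is at the end, add FOLLOW(Expr) = { #, [ }.
Union: FOLLOW(Expr) = { #, [ }.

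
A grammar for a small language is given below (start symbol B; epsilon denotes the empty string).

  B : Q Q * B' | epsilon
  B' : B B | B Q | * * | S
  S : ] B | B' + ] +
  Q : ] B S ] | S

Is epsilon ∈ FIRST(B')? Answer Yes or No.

B' : B B and each of B, B is nullable, so B' ⇒* epsilon.

Yes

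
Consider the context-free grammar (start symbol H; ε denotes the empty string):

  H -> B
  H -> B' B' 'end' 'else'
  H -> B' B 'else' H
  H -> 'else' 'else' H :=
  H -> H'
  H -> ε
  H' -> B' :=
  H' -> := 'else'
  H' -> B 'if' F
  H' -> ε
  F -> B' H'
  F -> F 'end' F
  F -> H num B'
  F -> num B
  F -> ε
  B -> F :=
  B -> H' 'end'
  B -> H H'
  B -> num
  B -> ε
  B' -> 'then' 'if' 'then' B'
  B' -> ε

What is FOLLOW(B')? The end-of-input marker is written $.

In H -> B' B' 'end' 'else': add FIRST(B' 'end' 'else') = { 'end', 'then' }.
In H -> B' B' 'end' 'else': add FIRST('end' 'else') = { 'end' }.
In H -> B' B 'else' H: add FIRST(B 'else' H) = { 'else', 'end', 'if', 'then', :=, num }.
In H' -> B' :=: add FIRST(:=) = { := }.
In F -> B' H': add FIRST(H')\{ε} = { 'else', 'end', 'if', 'then', :=, num }.
  Since H' is nullable, also add FOLLOW(F) = { $, 'else', 'end', 'if', 'then', :=, num }.
In F -> H num B': B' is at the end, add FOLLOW(F) = { $, 'else', 'end', 'if', 'then', :=, num }.
In B' -> 'then' 'if' 'then' B': B' is at the end, add FOLLOW(B') = { $, 'else', 'end', 'if', 'then', :=, num }.
Union: FOLLOW(B') = { $, 'else', 'end', 'if', 'then', :=, num }.

{ $, 'else', 'end', 'if', 'then', :=, num }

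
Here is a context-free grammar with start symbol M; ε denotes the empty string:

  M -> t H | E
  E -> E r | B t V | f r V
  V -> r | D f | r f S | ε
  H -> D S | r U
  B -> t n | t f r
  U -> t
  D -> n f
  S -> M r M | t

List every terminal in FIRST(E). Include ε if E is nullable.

From E -> E r: add FIRST(E) = { f, t }.
From E -> B t V: add FIRST(B) = { t }.
E -> f r V contributes {f}.
Union: FIRST(E) = { f, t }.

{ f, t }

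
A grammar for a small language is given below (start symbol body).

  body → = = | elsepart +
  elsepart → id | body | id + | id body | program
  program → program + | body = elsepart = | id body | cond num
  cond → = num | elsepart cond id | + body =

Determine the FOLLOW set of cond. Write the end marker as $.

{ id, num }

In program → cond num: add FIRST(num) = { num }.
In cond → elsepart cond id: add FIRST(id) = { id }.
Union: FOLLOW(cond) = { id, num }.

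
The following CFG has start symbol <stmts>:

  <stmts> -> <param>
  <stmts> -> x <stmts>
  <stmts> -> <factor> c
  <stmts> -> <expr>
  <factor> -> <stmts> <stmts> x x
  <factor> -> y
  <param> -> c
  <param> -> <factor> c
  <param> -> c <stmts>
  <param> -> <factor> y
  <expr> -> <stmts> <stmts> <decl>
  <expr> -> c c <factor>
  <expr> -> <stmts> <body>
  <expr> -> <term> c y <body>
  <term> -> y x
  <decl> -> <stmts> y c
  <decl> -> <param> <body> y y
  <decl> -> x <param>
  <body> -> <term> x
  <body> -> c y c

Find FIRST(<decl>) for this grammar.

From <decl> -> <stmts> y c: add FIRST(<stmts>) = { c, x, y }.
From <decl> -> <param> <body> y y: add FIRST(<param>) = { c, x, y }.
<decl> -> x <param> contributes {x}.
Union: FIRST(<decl>) = { c, x, y }.

{ c, x, y }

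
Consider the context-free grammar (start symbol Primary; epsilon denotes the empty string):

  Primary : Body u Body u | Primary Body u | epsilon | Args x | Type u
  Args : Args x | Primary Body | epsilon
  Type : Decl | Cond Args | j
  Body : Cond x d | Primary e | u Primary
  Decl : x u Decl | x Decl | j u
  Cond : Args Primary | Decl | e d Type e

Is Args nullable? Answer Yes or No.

Yes

Args has an epsilon-production, so Args ⇒ epsilon.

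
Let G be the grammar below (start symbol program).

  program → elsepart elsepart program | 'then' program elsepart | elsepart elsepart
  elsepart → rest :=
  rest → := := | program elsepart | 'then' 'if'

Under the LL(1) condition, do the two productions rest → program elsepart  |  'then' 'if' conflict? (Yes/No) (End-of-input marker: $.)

Yes

FIRST(program elsepart) = { 'then', := } and FIRST('then' 'if') = { 'then' }.
Both contain 'then', so the two alternatives are not disjoint — LL(1) conflict.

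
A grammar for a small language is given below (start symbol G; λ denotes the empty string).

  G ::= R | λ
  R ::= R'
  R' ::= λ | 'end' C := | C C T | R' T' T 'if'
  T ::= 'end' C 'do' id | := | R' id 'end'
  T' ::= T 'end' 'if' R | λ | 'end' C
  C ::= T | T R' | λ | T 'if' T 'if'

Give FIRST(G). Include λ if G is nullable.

From G ::= R: add FIRST(R) = { 'end', :=, id, λ } (including λ since R is nullable).
G ::= λ contributes λ.
Union: FIRST(G) = { 'end', :=, id, λ }.

{ 'end', :=, id, λ }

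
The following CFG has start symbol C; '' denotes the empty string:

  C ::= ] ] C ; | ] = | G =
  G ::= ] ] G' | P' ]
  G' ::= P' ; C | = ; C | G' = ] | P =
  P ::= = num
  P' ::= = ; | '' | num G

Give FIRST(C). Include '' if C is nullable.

C ::= ] ] C ; contributes {]}.
C ::= ] = contributes {]}.
From C ::= G =: add FIRST(G) = { =, ], num }.
Union: FIRST(C) = { =, ], num }.

{ =, ], num }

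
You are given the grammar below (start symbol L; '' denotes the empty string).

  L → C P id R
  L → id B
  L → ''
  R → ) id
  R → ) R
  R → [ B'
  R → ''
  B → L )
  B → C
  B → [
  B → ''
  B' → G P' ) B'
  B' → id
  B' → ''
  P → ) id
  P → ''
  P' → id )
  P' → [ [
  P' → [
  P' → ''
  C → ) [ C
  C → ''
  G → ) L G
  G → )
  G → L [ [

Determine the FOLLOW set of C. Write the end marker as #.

In L → C P id R: add FIRST(P id R) = { ), id }.
In B → C: C is at the end, add FOLLOW(B) = { #, ), [, id }.
In C → ) [ C: C is at the end, add FOLLOW(C) = { #, ), [, id }.
Union: FOLLOW(C) = { #, ), [, id }.

{ #, ), [, id }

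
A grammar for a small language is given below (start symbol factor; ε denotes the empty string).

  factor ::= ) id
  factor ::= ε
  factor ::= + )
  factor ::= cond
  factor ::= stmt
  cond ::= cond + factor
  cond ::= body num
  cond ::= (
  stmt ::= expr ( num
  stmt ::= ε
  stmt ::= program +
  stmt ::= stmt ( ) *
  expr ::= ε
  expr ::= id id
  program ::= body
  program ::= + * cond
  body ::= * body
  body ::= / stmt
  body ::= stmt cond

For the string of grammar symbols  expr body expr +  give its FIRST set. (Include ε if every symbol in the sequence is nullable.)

{ (, *, +, /, id }

Add FIRST(expr)\{ε} = { id }; expr is nullable, continue.
Add FIRST(body) = { (, *, +, /, id }; body is not nullable, stop.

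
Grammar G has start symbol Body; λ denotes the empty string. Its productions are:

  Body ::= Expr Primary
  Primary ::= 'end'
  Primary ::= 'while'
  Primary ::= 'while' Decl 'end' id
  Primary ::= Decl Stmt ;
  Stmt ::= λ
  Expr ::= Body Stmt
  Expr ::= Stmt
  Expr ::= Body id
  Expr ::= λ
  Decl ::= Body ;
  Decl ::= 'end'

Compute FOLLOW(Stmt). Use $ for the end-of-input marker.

{ 'end', 'while', ; }

In Primary ::= Decl Stmt ;: add FIRST(;) = { ; }.
In Expr ::= Body Stmt: Stmt is at the end, add FOLLOW(Expr) = { 'end', 'while' }.
In Expr ::= Stmt: Stmt is at the end, add FOLLOW(Expr) = { 'end', 'while' }.
Union: FOLLOW(Stmt) = { 'end', 'while', ; }.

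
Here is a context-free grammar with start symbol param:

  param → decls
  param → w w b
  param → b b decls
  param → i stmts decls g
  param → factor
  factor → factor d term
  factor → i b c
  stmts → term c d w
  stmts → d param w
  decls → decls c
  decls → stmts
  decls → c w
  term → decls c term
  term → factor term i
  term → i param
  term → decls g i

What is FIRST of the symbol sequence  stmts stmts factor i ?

{ c, d, i }

Add FIRST(stmts) = { c, d, i }; stmts is not nullable, stop.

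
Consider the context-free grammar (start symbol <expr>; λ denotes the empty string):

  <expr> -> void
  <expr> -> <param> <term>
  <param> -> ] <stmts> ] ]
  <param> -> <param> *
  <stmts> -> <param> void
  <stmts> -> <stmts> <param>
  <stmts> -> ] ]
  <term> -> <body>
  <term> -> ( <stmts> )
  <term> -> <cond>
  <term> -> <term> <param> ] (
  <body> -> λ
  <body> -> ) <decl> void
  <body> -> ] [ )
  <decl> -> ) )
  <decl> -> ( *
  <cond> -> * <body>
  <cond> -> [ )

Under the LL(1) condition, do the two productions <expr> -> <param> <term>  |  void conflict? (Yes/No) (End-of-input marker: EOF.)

No

FIRST(<param> <term>) = { ] } and FIRST(void) = { void }.
The FIRST sets are disjoint and neither alternative is nullable — no conflict.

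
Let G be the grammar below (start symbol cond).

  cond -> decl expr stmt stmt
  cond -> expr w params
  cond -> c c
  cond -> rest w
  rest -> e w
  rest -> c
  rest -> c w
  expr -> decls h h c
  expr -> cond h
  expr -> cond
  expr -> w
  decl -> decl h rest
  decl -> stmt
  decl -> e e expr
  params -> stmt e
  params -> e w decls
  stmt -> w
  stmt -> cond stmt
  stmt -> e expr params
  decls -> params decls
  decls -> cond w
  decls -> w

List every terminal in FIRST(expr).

From expr -> decls h h c: add FIRST(decls) = { c, e, w }.
From expr -> cond h: add FIRST(cond) = { c, e, w }.
From expr -> cond: add FIRST(cond) = { c, e, w }.
expr -> w contributes {w}.
Union: FIRST(expr) = { c, e, w }.

{ c, e, w }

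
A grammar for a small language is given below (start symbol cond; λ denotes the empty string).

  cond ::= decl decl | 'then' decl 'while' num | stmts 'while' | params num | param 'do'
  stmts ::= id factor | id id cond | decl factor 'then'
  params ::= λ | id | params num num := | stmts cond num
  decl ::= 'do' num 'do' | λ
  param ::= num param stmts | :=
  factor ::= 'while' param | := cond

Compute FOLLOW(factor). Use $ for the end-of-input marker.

In stmts ::= id factor: factor is at the end, add FOLLOW(stmts) = { 'do', 'then', 'while', :=, id, num }.
In stmts ::= decl factor 'then': add FIRST('then') = { 'then' }.
Union: FOLLOW(factor) = { 'do', 'then', 'while', :=, id, num }.

{ 'do', 'then', 'while', :=, id, num }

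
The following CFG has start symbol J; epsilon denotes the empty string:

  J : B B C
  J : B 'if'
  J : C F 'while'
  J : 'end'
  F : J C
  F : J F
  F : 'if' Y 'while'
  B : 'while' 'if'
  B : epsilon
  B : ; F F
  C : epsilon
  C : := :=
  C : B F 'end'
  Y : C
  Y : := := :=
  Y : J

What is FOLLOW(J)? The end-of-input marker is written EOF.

J is the start symbol, so EOF ∈ FOLLOW(J).
In F : J C: add FIRST(C)\{epsilon} = { 'end', 'if', 'while', :=, ; }.
  Since C is nullable, also add FOLLOW(F) = { EOF, 'end', 'if', 'while', :=, ; }.
In F : J F: add FIRST(F)\{epsilon} = { 'end', 'if', 'while', :=, ; }.
  Since F is nullable, also add FOLLOW(F) = { EOF, 'end', 'if', 'while', :=, ; }.
In Y : J: J is at the end, add FOLLOW(Y) = { 'while' }.
Union: FOLLOW(J) = { EOF, 'end', 'if', 'while', :=, ; }.

{ EOF, 'end', 'if', 'while', :=, ; }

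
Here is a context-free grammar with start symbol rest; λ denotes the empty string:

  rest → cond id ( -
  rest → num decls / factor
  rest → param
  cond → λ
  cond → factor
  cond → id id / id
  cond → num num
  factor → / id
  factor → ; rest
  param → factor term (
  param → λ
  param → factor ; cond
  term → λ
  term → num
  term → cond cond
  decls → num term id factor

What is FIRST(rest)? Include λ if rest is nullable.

From rest → cond id ( -: cond nullable, take FIRST(cond) ∪ {id} = { /, ;, id, num }.
rest → num decls / factor contributes {num}.
From rest → param: add FIRST(param) = { /, ;, λ } (including λ since param is nullable).
Union: FIRST(rest) = { /, ;, id, num, λ }.

{ /, ;, id, num, λ }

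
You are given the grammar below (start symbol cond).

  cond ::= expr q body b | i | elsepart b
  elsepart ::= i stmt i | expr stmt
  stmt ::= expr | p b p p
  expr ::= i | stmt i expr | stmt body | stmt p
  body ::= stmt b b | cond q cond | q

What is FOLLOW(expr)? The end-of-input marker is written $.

{ b, i, p, q }

In cond ::= expr q body b: add FIRST(q body b) = { q }.
In elsepart ::= expr stmt: add FIRST(stmt) = { i, p }.
In stmt ::= expr: expr is at the end, add FOLLOW(stmt) = { b, i, p, q }.
In expr ::= stmt i expr: expr is at the end, add FOLLOW(expr) = { b, i, p, q }.
Union: FOLLOW(expr) = { b, i, p, q }.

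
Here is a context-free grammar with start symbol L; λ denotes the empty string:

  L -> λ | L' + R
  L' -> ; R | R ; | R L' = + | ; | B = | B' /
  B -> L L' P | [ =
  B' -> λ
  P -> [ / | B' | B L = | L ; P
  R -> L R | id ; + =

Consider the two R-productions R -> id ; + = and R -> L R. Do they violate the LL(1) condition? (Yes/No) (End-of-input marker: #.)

Yes

FIRST(id ; + =) = { id } and FIRST(L R) = { /, ;, [, id }.
Both contain id, so the two alternatives are not disjoint — LL(1) conflict.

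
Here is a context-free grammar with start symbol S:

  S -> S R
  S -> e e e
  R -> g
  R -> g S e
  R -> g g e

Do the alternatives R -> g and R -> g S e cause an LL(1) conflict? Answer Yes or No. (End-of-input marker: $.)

Yes

FIRST(g) = { g } and FIRST(g S e) = { g }.
Both contain g, so the two alternatives are not disjoint — LL(1) conflict.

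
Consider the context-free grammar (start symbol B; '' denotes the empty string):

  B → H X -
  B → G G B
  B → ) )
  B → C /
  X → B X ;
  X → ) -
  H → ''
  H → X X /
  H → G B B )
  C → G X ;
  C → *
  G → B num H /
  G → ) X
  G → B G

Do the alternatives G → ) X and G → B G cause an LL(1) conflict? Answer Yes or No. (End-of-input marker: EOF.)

Yes

FIRST() X) = { ) } and FIRST(B G) = { ), * }.
Both contain ), so the two alternatives are not disjoint — LL(1) conflict.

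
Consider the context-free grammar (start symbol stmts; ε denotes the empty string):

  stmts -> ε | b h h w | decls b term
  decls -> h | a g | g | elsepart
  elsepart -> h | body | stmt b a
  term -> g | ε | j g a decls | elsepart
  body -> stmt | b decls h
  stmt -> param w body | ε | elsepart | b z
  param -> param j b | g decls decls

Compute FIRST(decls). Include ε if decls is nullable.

decls -> h contributes {h}.
decls -> a g contributes {a}.
decls -> g contributes {g}.
From decls -> elsepart: add FIRST(elsepart) = { b, g, h, ε } (including ε since elsepart is nullable).
Union: FIRST(decls) = { a, b, g, h, ε }.

{ a, b, g, h, ε }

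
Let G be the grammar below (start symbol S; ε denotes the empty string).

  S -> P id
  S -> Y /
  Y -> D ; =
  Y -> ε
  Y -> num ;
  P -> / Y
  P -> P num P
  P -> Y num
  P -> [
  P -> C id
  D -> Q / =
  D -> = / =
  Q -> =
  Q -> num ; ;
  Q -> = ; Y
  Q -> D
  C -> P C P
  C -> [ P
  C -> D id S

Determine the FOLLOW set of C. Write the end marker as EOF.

In P -> C id: add FIRST(id) = { id }.
In C -> P C P: add FIRST(P) = { /, =, [, num }.
Union: FOLLOW(C) = { /, =, [, id, num }.

{ /, =, [, id, num }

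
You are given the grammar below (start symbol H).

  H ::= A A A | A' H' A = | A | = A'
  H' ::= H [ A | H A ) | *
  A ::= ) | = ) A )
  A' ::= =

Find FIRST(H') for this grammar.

{ ), *, = }

From H' ::= H [ A: add FIRST(H) = { ), = }.
From H' ::= H A ): add FIRST(H) = { ), = }.
H' ::= * contributes {*}.
Union: FIRST(H') = { ), *, = }.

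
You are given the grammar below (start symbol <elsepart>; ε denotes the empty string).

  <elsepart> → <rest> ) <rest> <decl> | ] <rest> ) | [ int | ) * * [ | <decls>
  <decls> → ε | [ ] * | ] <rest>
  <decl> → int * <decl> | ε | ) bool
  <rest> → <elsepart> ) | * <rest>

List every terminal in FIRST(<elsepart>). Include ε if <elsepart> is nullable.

From <elsepart> → <rest> ) <rest> <decl>: add FIRST(<rest>) = { ), *, [, ] }.
<elsepart> → ] <rest> ) contributes {]}.
<elsepart> → [ int contributes {[}.
<elsepart> → ) * * [ contributes {)}.
From <elsepart> → <decls>: add FIRST(<decls>) = { [, ], ε } (including ε since <decls> is nullable).
Union: FIRST(<elsepart>) = { ), *, [, ], ε }.

{ ), *, [, ], ε }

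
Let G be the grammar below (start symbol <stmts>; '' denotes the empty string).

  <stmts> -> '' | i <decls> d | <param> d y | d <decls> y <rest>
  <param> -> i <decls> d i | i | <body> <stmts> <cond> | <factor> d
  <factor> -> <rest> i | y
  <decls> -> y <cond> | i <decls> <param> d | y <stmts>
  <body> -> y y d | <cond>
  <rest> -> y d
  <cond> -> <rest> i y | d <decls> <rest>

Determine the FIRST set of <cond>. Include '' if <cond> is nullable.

From <cond> -> <rest> i y: add FIRST(<rest>) = { y }.
<cond> -> d <decls> <rest> contributes {d}.
Union: FIRST(<cond>) = { d, y }.

{ d, y }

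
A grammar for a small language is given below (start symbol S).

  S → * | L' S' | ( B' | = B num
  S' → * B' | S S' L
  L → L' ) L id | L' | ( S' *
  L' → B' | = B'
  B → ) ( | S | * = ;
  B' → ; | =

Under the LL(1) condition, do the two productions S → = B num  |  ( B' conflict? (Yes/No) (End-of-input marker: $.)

FIRST(= B num) = { = } and FIRST(( B') = { ( }.
The FIRST sets are disjoint and neither alternative is nullable — no conflict.

No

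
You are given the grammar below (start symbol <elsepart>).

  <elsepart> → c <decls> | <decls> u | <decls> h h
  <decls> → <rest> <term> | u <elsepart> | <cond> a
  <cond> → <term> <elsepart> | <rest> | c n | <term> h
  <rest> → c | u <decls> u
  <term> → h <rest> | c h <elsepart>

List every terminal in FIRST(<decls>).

{ c, h, u }

From <decls> → <rest> <term>: add FIRST(<rest>) = { c, u }.
<decls> → u <elsepart> contributes {u}.
From <decls> → <cond> a: add FIRST(<cond>) = { c, h, u }.
Union: FIRST(<decls>) = { c, h, u }.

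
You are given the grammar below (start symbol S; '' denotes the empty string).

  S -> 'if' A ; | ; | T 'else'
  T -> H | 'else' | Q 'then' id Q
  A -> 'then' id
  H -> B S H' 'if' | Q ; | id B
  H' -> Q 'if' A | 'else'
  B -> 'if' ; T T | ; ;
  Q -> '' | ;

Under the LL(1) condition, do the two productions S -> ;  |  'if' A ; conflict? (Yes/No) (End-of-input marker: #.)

FIRST(;) = { ; } and FIRST('if' A ;) = { 'if' }.
The FIRST sets are disjoint and neither alternative is nullable — no conflict.

No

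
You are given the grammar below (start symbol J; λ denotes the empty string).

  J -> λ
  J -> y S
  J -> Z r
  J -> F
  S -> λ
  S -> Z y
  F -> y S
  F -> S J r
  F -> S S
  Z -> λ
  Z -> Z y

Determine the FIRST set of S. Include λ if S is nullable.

{ y, λ }

S -> λ contributes λ.
From S -> Z y: Z nullable, take FIRST(Z) ∪ {y} = { y }.
Union: FIRST(S) = { y, λ }.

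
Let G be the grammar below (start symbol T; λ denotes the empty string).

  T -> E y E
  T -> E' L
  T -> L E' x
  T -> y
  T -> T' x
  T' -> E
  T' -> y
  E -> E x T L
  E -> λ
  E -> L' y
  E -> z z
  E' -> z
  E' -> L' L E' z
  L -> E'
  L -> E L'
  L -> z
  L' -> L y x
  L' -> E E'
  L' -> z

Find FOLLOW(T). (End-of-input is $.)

T is the start symbol, so $ ∈ FOLLOW(T).
In E -> E x T L: add FIRST(L) = { x, z }.
Union: FOLLOW(T) = { $, x, z }.

{ $, x, z }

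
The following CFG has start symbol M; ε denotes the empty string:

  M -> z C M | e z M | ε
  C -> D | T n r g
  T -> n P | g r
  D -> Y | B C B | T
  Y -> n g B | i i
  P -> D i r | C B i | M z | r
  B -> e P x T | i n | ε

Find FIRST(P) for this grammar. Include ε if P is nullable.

{ e, g, i, n, r, z }

From P -> D i r: add FIRST(D) = { e, g, i, n }.
From P -> C B i: add FIRST(C) = { e, g, i, n }.
From P -> M z: M nullable, take FIRST(M) ∪ {z} = { e, z }.
P -> r contributes {r}.
Union: FIRST(P) = { e, g, i, n, r, z }.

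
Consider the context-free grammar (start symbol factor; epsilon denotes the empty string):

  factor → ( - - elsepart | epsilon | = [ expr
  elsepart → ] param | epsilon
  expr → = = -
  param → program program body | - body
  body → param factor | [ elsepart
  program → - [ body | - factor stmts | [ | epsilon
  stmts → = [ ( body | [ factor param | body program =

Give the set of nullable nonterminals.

Directly nullable (have an epsilon-production): factor, elsepart, program.
No other nonterminal has a production whose RHS symbols are all nullable.

{ elsepart, factor, program }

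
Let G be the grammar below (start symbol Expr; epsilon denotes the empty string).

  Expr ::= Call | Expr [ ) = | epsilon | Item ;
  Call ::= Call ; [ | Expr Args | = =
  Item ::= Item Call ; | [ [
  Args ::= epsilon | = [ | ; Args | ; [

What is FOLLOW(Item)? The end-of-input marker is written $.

{ ;, =, [ }

In Expr ::= Item ;: add FIRST(;) = { ; }.
In Item ::= Item Call ;: add FIRST(Call ;) = { ;, =, [ }.
Union: FOLLOW(Item) = { ;, =, [ }.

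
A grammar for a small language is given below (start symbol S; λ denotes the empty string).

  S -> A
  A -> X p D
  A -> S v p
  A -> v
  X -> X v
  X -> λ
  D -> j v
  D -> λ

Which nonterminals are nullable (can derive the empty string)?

{ D, X }

Directly nullable (have an λ-production): X, D.
No other nonterminal has a production whose RHS symbols are all nullable.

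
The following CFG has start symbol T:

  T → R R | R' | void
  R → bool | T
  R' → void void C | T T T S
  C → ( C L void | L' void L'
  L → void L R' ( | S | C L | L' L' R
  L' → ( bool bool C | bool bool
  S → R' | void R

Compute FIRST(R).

{ bool, void }

R → bool contributes {bool}.
From R → T: add FIRST(T) = { bool, void }.
Union: FIRST(R) = { bool, void }.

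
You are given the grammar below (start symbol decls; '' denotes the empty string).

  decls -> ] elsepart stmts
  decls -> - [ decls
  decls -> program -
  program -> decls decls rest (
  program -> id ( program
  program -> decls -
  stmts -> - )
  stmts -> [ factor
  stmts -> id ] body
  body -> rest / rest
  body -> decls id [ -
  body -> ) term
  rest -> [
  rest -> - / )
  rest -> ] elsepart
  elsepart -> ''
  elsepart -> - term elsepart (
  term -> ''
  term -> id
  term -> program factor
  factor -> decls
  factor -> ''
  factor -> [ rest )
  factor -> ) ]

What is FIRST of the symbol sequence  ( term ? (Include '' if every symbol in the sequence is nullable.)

( is a terminal; add {(} and stop.

{ ( }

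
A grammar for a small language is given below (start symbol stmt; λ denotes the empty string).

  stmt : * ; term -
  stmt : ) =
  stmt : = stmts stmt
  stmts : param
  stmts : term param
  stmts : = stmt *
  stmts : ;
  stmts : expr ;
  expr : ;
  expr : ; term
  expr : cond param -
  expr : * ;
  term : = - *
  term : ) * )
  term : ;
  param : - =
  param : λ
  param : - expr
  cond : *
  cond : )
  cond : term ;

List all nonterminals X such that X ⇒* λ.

Directly nullable (have an λ-production): param.
stmts : param with every symbol nullable, so stmts is nullable.
No other nonterminal has a production whose RHS symbols are all nullable.

{ param, stmts }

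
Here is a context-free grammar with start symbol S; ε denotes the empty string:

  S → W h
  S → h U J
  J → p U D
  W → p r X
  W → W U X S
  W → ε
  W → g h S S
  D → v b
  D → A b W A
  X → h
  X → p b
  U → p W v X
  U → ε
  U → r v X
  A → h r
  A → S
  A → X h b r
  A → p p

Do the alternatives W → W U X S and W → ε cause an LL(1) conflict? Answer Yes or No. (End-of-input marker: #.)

FIRST(W U X S) = { g, h, p, r } and FIRST(ε) = { ε }.
The second alternative is nullable and FOLLOW(W) = { g, h, p, r, v } shares g with FIRST of the first — conflict.

Yes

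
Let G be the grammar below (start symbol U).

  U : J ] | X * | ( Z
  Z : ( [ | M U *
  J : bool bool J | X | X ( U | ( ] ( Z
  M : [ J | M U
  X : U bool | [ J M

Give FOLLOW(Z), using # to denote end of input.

In U : ( Z: Z is at the end, add FOLLOW(U) = { #, (, *, [, ], bool }.
In J : ( ] ( Z: Z is at the end, add FOLLOW(J) = { (, *, [, ], bool }.
Union: FOLLOW(Z) = { #, (, *, [, ], bool }.

{ #, (, *, [, ], bool }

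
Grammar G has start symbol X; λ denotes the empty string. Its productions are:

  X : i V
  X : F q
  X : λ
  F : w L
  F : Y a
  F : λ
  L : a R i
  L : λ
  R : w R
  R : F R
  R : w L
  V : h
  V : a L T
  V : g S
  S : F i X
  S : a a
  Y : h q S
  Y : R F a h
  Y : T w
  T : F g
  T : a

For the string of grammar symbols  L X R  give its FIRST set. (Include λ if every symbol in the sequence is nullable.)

{ a, g, h, i, q, w }

Add FIRST(L)\{λ} = { a }; L is nullable, continue.
Add FIRST(X)\{λ} = { a, g, h, i, q, w }; X is nullable, continue.
Add FIRST(R) = { a, g, h, w }; R is not nullable, stop.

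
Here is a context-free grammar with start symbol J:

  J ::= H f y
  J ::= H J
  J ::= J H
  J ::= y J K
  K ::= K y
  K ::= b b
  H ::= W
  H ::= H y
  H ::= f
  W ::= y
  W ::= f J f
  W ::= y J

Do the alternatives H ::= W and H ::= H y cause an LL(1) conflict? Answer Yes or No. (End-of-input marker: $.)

FIRST(W) = { f, y } and FIRST(H y) = { f, y }.
Both contain f, so the two alternatives are not disjoint — LL(1) conflict.

Yes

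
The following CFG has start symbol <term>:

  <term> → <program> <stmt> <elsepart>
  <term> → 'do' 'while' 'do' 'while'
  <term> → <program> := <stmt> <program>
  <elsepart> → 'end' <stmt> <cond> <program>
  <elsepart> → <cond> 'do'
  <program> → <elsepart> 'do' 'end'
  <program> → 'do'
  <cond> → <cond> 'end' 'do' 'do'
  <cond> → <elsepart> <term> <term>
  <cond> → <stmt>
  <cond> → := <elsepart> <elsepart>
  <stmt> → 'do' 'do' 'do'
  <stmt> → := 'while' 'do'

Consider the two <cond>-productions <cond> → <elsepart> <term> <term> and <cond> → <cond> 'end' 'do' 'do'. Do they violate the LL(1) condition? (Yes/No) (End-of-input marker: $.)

Yes

FIRST(<elsepart> <term> <term>) = { 'do', 'end', := } and FIRST(<cond> 'end' 'do' 'do') = { 'do', 'end', := }.
Both contain 'do', so the two alternatives are not disjoint — LL(1) conflict.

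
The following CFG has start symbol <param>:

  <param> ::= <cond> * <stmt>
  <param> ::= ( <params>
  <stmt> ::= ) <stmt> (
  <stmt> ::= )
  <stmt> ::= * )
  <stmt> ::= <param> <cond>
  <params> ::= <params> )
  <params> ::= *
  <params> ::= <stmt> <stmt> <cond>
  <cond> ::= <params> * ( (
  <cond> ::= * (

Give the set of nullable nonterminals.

No nonterminal has an empty production or an RHS whose symbols are all nullable.

{ } (none)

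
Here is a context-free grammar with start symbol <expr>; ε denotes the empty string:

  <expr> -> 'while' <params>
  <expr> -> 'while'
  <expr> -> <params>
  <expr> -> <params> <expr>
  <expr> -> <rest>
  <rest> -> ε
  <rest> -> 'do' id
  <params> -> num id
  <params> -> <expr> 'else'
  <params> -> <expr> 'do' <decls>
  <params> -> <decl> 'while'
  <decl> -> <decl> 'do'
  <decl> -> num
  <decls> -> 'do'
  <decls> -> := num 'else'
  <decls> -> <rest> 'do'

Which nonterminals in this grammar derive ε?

{ <expr>, <rest> }

Directly nullable (have an ε-production): <rest>.
<expr> -> <rest> with every symbol nullable, so <expr> is nullable.
No other nonterminal has a production whose RHS symbols are all nullable.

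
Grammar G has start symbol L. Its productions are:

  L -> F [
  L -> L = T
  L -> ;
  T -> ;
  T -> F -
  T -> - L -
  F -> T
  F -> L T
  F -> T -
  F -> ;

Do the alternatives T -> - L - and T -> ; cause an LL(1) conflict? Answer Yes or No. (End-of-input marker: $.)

No

FIRST(- L -) = { - } and FIRST(;) = { ; }.
The FIRST sets are disjoint and neither alternative is nullable — no conflict.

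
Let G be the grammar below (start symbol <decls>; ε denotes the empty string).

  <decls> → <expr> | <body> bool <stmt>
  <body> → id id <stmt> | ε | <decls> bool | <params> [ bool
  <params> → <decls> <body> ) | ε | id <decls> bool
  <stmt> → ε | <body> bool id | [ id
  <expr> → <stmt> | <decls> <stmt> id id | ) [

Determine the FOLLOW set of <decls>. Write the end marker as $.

{ $, ), [, bool, id }

<decls> is the start symbol, so $ ∈ FOLLOW(<decls>).
In <body> → <decls> bool: add FIRST(bool) = { bool }.
In <params> → <decls> <body> ): add FIRST(<body> )) = { ), [, bool, id }.
In <params> → id <decls> bool: add FIRST(bool) = { bool }.
In <expr> → <decls> <stmt> id id: add FIRST(<stmt> id id) = { ), [, bool, id }.
Union: FOLLOW(<decls>) = { $, ), [, bool, id }.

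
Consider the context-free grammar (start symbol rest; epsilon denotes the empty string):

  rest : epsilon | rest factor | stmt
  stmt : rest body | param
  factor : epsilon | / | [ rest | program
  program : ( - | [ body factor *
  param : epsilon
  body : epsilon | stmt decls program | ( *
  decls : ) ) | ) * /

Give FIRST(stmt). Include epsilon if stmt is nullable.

{ (, ), /, [, epsilon }

From stmt : rest body: rest, body nullable, take FIRST(rest) ∪ FIRST(body) = { (, ), /, [ }; also epsilon since the whole RHS is nullable.
From stmt : param: add FIRST(param) = { epsilon } (including epsilon since param is nullable).
Union: FIRST(stmt) = { (, ), /, [, epsilon }.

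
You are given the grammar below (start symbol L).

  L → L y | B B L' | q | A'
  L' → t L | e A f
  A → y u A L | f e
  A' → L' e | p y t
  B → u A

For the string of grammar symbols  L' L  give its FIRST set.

Add FIRST(L') = { e, t }; L' is not nullable, stop.

{ e, t }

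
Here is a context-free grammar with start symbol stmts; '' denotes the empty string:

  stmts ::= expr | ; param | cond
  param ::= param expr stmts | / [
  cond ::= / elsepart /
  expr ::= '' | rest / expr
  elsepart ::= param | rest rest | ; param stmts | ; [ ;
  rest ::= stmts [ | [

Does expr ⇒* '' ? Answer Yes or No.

expr has an ''-production, so expr ⇒ ''.

Yes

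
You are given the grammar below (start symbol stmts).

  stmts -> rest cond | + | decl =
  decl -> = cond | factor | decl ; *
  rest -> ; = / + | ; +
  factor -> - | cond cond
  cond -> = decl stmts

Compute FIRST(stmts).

From stmts -> rest cond: add FIRST(rest) = { ; }.
stmts -> + contributes {+}.
From stmts -> decl =: add FIRST(decl) = { -, = }.
Union: FIRST(stmts) = { +, -, ;, = }.

{ +, -, ;, = }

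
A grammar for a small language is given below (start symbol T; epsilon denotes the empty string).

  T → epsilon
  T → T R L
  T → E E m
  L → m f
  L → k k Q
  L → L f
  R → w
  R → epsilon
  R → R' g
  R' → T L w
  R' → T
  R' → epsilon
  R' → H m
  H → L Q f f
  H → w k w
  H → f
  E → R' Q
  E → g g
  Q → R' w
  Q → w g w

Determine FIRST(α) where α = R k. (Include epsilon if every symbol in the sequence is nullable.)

{ f, g, k, m, w }

Add FIRST(R)\{epsilon} = { f, g, k, m, w }; R is nullable, continue.
k is a terminal; add {k} and stop.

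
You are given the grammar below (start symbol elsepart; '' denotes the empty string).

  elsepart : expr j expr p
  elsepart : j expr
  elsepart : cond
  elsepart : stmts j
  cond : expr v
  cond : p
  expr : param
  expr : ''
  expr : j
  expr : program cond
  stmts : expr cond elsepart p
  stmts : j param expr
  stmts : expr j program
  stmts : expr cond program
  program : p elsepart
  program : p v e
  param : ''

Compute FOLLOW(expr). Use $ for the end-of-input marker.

In elsepart : expr j expr p: add FIRST(j expr p) = { j }.
In elsepart : expr j expr p: add FIRST(p) = { p }.
In elsepart : j expr: expr is at the end, add FOLLOW(elsepart) = { $, j, p, v }.
In cond : expr v: add FIRST(v) = { v }.
In stmts : expr cond elsepart p: add FIRST(cond elsepart p) = { j, p, v }.
In stmts : j param expr: expr is at the end, add FOLLOW(stmts) = { j }.
In stmts : expr j program: add FIRST(j program) = { j }.
In stmts : expr cond program: add FIRST(cond program) = { j, p, v }.
Union: FOLLOW(expr) = { $, j, p, v }.

{ $, j, p, v }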